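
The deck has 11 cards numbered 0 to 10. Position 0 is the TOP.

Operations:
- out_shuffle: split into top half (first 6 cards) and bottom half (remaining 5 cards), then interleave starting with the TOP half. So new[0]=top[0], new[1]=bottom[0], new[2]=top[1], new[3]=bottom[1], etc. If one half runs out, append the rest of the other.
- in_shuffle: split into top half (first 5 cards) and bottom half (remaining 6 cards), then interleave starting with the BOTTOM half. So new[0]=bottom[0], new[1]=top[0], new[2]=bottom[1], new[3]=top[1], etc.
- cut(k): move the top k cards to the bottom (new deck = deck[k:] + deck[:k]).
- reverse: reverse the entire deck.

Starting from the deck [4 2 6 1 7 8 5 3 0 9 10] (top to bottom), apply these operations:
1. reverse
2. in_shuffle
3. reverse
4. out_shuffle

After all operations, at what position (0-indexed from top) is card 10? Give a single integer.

After op 1 (reverse): [10 9 0 3 5 8 7 1 6 2 4]
After op 2 (in_shuffle): [8 10 7 9 1 0 6 3 2 5 4]
After op 3 (reverse): [4 5 2 3 6 0 1 9 7 10 8]
After op 4 (out_shuffle): [4 1 5 9 2 7 3 10 6 8 0]
Card 10 is at position 7.

Answer: 7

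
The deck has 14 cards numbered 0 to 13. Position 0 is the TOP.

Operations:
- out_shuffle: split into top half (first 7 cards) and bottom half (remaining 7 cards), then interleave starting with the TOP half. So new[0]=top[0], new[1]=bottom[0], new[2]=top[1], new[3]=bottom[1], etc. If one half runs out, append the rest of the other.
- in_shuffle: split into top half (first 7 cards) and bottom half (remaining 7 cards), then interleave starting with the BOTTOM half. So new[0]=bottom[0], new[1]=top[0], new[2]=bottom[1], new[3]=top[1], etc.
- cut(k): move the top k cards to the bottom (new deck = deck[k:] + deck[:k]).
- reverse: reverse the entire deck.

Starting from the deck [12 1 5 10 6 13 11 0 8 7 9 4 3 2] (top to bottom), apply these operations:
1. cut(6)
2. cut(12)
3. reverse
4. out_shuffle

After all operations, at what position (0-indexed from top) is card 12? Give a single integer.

Answer: 6

Derivation:
After op 1 (cut(6)): [11 0 8 7 9 4 3 2 12 1 5 10 6 13]
After op 2 (cut(12)): [6 13 11 0 8 7 9 4 3 2 12 1 5 10]
After op 3 (reverse): [10 5 1 12 2 3 4 9 7 8 0 11 13 6]
After op 4 (out_shuffle): [10 9 5 7 1 8 12 0 2 11 3 13 4 6]
Card 12 is at position 6.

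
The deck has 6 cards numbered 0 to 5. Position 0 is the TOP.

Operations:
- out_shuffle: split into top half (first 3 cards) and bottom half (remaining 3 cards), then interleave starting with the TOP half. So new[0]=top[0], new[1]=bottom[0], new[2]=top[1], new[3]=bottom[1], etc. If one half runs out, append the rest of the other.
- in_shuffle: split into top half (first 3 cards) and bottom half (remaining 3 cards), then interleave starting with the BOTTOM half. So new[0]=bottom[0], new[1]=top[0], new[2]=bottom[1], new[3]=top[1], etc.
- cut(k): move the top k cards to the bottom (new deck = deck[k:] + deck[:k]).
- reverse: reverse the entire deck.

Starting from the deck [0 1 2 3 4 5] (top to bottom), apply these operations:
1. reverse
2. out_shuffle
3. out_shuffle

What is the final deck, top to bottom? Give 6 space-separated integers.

Answer: 5 1 2 3 4 0

Derivation:
After op 1 (reverse): [5 4 3 2 1 0]
After op 2 (out_shuffle): [5 2 4 1 3 0]
After op 3 (out_shuffle): [5 1 2 3 4 0]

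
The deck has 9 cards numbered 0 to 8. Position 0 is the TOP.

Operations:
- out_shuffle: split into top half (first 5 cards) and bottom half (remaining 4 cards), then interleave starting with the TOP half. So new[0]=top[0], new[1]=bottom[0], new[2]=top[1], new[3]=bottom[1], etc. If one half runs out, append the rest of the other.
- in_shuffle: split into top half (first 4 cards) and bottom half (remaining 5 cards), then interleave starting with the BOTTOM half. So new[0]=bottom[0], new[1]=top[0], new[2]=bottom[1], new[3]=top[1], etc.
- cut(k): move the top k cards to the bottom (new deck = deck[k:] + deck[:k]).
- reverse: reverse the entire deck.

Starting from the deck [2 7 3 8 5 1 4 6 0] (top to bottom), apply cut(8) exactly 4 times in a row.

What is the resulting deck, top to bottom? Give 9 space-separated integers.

After op 1 (cut(8)): [0 2 7 3 8 5 1 4 6]
After op 2 (cut(8)): [6 0 2 7 3 8 5 1 4]
After op 3 (cut(8)): [4 6 0 2 7 3 8 5 1]
After op 4 (cut(8)): [1 4 6 0 2 7 3 8 5]

Answer: 1 4 6 0 2 7 3 8 5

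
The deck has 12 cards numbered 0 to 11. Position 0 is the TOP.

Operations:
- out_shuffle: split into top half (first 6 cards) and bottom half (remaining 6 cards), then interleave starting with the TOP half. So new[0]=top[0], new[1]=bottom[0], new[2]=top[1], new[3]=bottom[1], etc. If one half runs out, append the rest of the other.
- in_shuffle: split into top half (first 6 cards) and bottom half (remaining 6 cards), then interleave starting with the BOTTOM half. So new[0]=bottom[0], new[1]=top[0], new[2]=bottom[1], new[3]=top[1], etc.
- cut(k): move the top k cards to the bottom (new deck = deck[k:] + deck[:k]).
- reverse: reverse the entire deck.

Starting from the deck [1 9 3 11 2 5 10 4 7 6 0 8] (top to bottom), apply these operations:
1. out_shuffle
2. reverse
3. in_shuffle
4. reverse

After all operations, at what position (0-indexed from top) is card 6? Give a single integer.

Answer: 2

Derivation:
After op 1 (out_shuffle): [1 10 9 4 3 7 11 6 2 0 5 8]
After op 2 (reverse): [8 5 0 2 6 11 7 3 4 9 10 1]
After op 3 (in_shuffle): [7 8 3 5 4 0 9 2 10 6 1 11]
After op 4 (reverse): [11 1 6 10 2 9 0 4 5 3 8 7]
Card 6 is at position 2.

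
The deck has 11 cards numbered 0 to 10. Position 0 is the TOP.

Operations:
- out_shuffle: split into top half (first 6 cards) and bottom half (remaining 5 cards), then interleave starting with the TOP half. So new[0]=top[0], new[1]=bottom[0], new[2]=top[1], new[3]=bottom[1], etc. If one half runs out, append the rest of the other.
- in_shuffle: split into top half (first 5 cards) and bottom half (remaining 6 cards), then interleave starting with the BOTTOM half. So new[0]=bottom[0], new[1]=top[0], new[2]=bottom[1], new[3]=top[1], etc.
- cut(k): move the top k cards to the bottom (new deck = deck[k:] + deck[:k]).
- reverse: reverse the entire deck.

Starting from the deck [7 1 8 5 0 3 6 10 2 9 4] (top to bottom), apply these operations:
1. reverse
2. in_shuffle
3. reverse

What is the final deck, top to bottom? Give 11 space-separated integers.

After op 1 (reverse): [4 9 2 10 6 3 0 5 8 1 7]
After op 2 (in_shuffle): [3 4 0 9 5 2 8 10 1 6 7]
After op 3 (reverse): [7 6 1 10 8 2 5 9 0 4 3]

Answer: 7 6 1 10 8 2 5 9 0 4 3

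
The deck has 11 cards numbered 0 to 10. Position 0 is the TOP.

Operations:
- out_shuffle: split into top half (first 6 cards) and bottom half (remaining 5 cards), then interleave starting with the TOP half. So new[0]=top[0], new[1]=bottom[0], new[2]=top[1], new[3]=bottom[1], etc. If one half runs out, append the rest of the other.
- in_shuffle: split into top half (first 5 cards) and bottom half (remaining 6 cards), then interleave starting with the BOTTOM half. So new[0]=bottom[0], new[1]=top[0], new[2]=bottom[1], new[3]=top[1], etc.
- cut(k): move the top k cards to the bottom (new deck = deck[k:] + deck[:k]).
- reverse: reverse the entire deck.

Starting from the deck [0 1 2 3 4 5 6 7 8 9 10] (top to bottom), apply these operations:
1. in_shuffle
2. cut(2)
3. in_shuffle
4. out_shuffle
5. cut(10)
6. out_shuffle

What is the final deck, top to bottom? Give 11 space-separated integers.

Answer: 7 5 3 1 10 8 6 4 2 0 9

Derivation:
After op 1 (in_shuffle): [5 0 6 1 7 2 8 3 9 4 10]
After op 2 (cut(2)): [6 1 7 2 8 3 9 4 10 5 0]
After op 3 (in_shuffle): [3 6 9 1 4 7 10 2 5 8 0]
After op 4 (out_shuffle): [3 10 6 2 9 5 1 8 4 0 7]
After op 5 (cut(10)): [7 3 10 6 2 9 5 1 8 4 0]
After op 6 (out_shuffle): [7 5 3 1 10 8 6 4 2 0 9]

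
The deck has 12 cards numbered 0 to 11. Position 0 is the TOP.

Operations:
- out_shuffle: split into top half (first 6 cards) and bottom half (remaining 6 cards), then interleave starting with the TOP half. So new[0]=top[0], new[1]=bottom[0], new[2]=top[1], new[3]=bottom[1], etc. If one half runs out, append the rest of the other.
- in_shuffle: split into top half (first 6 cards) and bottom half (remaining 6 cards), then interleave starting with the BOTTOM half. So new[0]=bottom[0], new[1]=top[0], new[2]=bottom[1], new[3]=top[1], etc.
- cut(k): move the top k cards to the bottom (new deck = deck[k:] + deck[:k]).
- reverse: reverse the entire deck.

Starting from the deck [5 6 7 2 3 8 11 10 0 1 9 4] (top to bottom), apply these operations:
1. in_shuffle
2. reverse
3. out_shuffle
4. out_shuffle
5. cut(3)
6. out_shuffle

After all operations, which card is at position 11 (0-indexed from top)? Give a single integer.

Answer: 7

Derivation:
After op 1 (in_shuffle): [11 5 10 6 0 7 1 2 9 3 4 8]
After op 2 (reverse): [8 4 3 9 2 1 7 0 6 10 5 11]
After op 3 (out_shuffle): [8 7 4 0 3 6 9 10 2 5 1 11]
After op 4 (out_shuffle): [8 9 7 10 4 2 0 5 3 1 6 11]
After op 5 (cut(3)): [10 4 2 0 5 3 1 6 11 8 9 7]
After op 6 (out_shuffle): [10 1 4 6 2 11 0 8 5 9 3 7]
Position 11: card 7.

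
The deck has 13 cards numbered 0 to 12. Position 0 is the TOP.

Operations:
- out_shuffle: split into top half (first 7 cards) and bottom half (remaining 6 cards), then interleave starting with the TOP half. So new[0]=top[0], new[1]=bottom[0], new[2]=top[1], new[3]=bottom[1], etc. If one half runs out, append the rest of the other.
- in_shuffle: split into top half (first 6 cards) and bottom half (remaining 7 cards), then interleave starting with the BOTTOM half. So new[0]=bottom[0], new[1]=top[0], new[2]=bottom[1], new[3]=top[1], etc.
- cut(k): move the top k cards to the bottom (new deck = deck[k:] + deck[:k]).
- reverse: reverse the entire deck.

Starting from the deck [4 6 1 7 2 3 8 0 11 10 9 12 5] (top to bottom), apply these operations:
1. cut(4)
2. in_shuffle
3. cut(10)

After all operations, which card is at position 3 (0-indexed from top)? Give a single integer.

After op 1 (cut(4)): [2 3 8 0 11 10 9 12 5 4 6 1 7]
After op 2 (in_shuffle): [9 2 12 3 5 8 4 0 6 11 1 10 7]
After op 3 (cut(10)): [1 10 7 9 2 12 3 5 8 4 0 6 11]
Position 3: card 9.

Answer: 9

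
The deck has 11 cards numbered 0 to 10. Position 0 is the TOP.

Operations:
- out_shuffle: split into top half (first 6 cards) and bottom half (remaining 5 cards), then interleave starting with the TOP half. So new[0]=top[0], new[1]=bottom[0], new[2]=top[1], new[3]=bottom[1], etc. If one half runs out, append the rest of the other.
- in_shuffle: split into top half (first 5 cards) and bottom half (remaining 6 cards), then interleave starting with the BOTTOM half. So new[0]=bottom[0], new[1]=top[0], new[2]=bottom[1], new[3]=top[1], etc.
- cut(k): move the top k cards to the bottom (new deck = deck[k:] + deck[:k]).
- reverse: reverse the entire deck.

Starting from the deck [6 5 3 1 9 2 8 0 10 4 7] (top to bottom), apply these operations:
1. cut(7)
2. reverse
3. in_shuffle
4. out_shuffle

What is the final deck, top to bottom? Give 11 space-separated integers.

After op 1 (cut(7)): [0 10 4 7 6 5 3 1 9 2 8]
After op 2 (reverse): [8 2 9 1 3 5 6 7 4 10 0]
After op 3 (in_shuffle): [5 8 6 2 7 9 4 1 10 3 0]
After op 4 (out_shuffle): [5 4 8 1 6 10 2 3 7 0 9]

Answer: 5 4 8 1 6 10 2 3 7 0 9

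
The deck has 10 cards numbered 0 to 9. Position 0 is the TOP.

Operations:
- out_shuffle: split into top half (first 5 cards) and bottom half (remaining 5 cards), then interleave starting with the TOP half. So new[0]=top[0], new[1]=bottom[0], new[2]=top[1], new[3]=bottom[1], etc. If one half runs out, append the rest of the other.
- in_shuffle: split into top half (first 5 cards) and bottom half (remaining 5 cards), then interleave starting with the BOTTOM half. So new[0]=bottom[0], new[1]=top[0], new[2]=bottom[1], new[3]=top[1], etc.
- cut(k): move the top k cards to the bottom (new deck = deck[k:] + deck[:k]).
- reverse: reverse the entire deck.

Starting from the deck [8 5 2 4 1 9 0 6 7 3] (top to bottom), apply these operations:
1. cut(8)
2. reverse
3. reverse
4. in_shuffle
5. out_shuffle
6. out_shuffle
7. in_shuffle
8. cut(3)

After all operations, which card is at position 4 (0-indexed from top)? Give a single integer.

After op 1 (cut(8)): [7 3 8 5 2 4 1 9 0 6]
After op 2 (reverse): [6 0 9 1 4 2 5 8 3 7]
After op 3 (reverse): [7 3 8 5 2 4 1 9 0 6]
After op 4 (in_shuffle): [4 7 1 3 9 8 0 5 6 2]
After op 5 (out_shuffle): [4 8 7 0 1 5 3 6 9 2]
After op 6 (out_shuffle): [4 5 8 3 7 6 0 9 1 2]
After op 7 (in_shuffle): [6 4 0 5 9 8 1 3 2 7]
After op 8 (cut(3)): [5 9 8 1 3 2 7 6 4 0]
Position 4: card 3.

Answer: 3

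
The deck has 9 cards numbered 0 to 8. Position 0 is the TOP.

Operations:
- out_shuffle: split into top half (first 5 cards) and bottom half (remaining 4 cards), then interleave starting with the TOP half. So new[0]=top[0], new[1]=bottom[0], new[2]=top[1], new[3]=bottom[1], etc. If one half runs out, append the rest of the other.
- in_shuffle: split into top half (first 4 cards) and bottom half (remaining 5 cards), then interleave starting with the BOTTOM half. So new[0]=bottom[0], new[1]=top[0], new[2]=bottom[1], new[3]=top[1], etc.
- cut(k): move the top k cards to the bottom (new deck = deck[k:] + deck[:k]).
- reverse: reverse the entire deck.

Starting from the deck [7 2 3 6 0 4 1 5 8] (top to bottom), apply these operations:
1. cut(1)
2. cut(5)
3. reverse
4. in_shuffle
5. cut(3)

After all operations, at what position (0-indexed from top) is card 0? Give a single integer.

Answer: 0

Derivation:
After op 1 (cut(1)): [2 3 6 0 4 1 5 8 7]
After op 2 (cut(5)): [1 5 8 7 2 3 6 0 4]
After op 3 (reverse): [4 0 6 3 2 7 8 5 1]
After op 4 (in_shuffle): [2 4 7 0 8 6 5 3 1]
After op 5 (cut(3)): [0 8 6 5 3 1 2 4 7]
Card 0 is at position 0.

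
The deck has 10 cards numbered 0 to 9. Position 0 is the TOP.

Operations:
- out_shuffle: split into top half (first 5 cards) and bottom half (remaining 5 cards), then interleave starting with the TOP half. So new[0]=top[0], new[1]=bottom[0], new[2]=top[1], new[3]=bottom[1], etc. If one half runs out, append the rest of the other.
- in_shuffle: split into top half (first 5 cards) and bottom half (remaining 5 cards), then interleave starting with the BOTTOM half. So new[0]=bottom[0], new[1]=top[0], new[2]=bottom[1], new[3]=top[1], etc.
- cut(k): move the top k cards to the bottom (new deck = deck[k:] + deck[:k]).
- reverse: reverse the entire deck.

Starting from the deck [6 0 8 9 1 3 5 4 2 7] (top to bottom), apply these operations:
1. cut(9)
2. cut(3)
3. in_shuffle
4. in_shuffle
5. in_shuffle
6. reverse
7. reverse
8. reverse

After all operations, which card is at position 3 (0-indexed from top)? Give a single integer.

Answer: 5

Derivation:
After op 1 (cut(9)): [7 6 0 8 9 1 3 5 4 2]
After op 2 (cut(3)): [8 9 1 3 5 4 2 7 6 0]
After op 3 (in_shuffle): [4 8 2 9 7 1 6 3 0 5]
After op 4 (in_shuffle): [1 4 6 8 3 2 0 9 5 7]
After op 5 (in_shuffle): [2 1 0 4 9 6 5 8 7 3]
After op 6 (reverse): [3 7 8 5 6 9 4 0 1 2]
After op 7 (reverse): [2 1 0 4 9 6 5 8 7 3]
After op 8 (reverse): [3 7 8 5 6 9 4 0 1 2]
Position 3: card 5.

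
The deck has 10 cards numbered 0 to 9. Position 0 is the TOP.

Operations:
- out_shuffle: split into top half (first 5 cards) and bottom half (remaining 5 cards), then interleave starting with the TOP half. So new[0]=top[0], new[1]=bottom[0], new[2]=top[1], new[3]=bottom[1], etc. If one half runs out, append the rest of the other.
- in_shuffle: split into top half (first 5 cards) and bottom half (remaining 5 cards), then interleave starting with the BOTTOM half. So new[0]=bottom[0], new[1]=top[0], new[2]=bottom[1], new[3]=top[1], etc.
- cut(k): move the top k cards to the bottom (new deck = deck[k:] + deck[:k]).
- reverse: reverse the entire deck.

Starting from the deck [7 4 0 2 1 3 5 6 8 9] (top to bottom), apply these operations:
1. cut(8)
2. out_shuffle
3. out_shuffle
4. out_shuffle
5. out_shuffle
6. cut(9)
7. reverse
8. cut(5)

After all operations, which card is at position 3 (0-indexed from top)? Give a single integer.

After op 1 (cut(8)): [8 9 7 4 0 2 1 3 5 6]
After op 2 (out_shuffle): [8 2 9 1 7 3 4 5 0 6]
After op 3 (out_shuffle): [8 3 2 4 9 5 1 0 7 6]
After op 4 (out_shuffle): [8 5 3 1 2 0 4 7 9 6]
After op 5 (out_shuffle): [8 0 5 4 3 7 1 9 2 6]
After op 6 (cut(9)): [6 8 0 5 4 3 7 1 9 2]
After op 7 (reverse): [2 9 1 7 3 4 5 0 8 6]
After op 8 (cut(5)): [4 5 0 8 6 2 9 1 7 3]
Position 3: card 8.

Answer: 8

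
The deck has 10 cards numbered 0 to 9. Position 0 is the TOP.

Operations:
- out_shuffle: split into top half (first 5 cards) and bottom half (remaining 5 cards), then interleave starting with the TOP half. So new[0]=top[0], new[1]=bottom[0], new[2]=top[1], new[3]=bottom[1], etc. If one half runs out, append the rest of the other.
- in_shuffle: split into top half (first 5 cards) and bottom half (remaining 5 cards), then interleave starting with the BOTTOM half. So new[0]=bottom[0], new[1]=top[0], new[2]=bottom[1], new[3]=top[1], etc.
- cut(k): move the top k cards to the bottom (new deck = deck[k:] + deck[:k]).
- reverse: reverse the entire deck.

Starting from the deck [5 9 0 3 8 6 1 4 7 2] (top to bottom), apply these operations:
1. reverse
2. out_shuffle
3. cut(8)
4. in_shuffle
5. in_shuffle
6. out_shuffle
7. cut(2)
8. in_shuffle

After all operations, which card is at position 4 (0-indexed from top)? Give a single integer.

After op 1 (reverse): [2 7 4 1 6 8 3 0 9 5]
After op 2 (out_shuffle): [2 8 7 3 4 0 1 9 6 5]
After op 3 (cut(8)): [6 5 2 8 7 3 4 0 1 9]
After op 4 (in_shuffle): [3 6 4 5 0 2 1 8 9 7]
After op 5 (in_shuffle): [2 3 1 6 8 4 9 5 7 0]
After op 6 (out_shuffle): [2 4 3 9 1 5 6 7 8 0]
After op 7 (cut(2)): [3 9 1 5 6 7 8 0 2 4]
After op 8 (in_shuffle): [7 3 8 9 0 1 2 5 4 6]
Position 4: card 0.

Answer: 0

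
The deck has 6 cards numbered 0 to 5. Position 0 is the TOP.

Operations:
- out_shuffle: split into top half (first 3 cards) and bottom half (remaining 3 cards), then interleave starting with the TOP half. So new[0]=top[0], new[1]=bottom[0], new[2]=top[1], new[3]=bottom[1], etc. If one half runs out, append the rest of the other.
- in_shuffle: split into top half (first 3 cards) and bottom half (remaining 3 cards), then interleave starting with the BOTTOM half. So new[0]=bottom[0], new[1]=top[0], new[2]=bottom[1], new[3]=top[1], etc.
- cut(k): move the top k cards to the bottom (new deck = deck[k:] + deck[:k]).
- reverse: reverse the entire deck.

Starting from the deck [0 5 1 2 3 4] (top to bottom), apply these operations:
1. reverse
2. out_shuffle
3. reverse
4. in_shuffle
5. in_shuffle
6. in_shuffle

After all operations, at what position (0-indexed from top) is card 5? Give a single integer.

After op 1 (reverse): [4 3 2 1 5 0]
After op 2 (out_shuffle): [4 1 3 5 2 0]
After op 3 (reverse): [0 2 5 3 1 4]
After op 4 (in_shuffle): [3 0 1 2 4 5]
After op 5 (in_shuffle): [2 3 4 0 5 1]
After op 6 (in_shuffle): [0 2 5 3 1 4]
Card 5 is at position 2.

Answer: 2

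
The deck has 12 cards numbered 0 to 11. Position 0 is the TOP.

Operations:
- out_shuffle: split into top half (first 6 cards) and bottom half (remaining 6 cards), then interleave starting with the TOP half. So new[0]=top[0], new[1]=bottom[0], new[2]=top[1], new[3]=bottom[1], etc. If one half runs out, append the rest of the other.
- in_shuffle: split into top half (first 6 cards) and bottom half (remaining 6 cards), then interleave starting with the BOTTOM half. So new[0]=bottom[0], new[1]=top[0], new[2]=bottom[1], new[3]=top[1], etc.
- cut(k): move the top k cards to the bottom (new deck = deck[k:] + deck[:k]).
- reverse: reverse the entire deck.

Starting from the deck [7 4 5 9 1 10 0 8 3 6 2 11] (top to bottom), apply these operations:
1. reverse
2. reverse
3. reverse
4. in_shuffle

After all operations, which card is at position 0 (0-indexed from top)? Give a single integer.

Answer: 10

Derivation:
After op 1 (reverse): [11 2 6 3 8 0 10 1 9 5 4 7]
After op 2 (reverse): [7 4 5 9 1 10 0 8 3 6 2 11]
After op 3 (reverse): [11 2 6 3 8 0 10 1 9 5 4 7]
After op 4 (in_shuffle): [10 11 1 2 9 6 5 3 4 8 7 0]
Position 0: card 10.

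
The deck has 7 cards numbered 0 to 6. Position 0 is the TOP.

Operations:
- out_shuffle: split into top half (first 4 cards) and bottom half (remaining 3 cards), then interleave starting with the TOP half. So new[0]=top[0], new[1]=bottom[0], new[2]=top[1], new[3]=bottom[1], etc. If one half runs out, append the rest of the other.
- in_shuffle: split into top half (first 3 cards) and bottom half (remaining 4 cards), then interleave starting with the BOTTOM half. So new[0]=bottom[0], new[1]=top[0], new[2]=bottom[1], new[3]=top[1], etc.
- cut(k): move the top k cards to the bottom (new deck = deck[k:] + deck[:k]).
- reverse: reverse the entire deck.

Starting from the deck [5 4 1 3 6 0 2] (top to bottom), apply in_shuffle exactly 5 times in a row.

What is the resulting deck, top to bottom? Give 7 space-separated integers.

After op 1 (in_shuffle): [3 5 6 4 0 1 2]
After op 2 (in_shuffle): [4 3 0 5 1 6 2]
After op 3 (in_shuffle): [5 4 1 3 6 0 2]
After op 4 (in_shuffle): [3 5 6 4 0 1 2]
After op 5 (in_shuffle): [4 3 0 5 1 6 2]

Answer: 4 3 0 5 1 6 2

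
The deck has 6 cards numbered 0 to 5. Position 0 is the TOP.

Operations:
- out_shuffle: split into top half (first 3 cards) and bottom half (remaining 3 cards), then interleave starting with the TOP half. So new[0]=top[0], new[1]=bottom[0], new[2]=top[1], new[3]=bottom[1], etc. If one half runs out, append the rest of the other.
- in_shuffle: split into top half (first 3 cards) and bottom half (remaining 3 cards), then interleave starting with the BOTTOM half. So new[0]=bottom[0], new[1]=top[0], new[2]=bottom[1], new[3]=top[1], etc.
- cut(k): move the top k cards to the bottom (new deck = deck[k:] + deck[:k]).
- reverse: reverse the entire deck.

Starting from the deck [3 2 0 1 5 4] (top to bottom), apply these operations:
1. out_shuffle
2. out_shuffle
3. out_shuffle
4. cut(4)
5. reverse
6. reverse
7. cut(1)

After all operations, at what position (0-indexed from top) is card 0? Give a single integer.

After op 1 (out_shuffle): [3 1 2 5 0 4]
After op 2 (out_shuffle): [3 5 1 0 2 4]
After op 3 (out_shuffle): [3 0 5 2 1 4]
After op 4 (cut(4)): [1 4 3 0 5 2]
After op 5 (reverse): [2 5 0 3 4 1]
After op 6 (reverse): [1 4 3 0 5 2]
After op 7 (cut(1)): [4 3 0 5 2 1]
Card 0 is at position 2.

Answer: 2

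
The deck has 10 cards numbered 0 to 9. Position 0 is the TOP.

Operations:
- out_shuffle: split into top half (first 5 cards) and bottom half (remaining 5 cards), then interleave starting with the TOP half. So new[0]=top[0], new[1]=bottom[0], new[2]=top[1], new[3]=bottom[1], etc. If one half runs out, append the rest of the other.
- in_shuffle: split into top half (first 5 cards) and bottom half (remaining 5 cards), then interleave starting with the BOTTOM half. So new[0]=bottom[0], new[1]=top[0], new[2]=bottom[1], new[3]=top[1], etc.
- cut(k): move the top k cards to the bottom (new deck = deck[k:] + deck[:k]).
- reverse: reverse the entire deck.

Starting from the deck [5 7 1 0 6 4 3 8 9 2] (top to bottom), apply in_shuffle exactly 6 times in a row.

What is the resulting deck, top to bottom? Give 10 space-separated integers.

Answer: 6 2 0 9 1 8 7 3 5 4

Derivation:
After op 1 (in_shuffle): [4 5 3 7 8 1 9 0 2 6]
After op 2 (in_shuffle): [1 4 9 5 0 3 2 7 6 8]
After op 3 (in_shuffle): [3 1 2 4 7 9 6 5 8 0]
After op 4 (in_shuffle): [9 3 6 1 5 2 8 4 0 7]
After op 5 (in_shuffle): [2 9 8 3 4 6 0 1 7 5]
After op 6 (in_shuffle): [6 2 0 9 1 8 7 3 5 4]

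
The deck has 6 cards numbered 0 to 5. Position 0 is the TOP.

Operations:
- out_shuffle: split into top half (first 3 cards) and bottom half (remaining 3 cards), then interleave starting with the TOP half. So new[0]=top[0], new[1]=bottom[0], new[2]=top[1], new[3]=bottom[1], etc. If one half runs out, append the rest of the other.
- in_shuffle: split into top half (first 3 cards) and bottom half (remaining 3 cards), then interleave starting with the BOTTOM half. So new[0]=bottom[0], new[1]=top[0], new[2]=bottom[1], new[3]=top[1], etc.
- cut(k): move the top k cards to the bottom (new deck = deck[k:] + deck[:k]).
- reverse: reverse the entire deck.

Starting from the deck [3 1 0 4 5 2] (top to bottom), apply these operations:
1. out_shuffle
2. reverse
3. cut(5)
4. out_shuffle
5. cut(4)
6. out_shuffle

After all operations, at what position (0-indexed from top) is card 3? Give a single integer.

After op 1 (out_shuffle): [3 4 1 5 0 2]
After op 2 (reverse): [2 0 5 1 4 3]
After op 3 (cut(5)): [3 2 0 5 1 4]
After op 4 (out_shuffle): [3 5 2 1 0 4]
After op 5 (cut(4)): [0 4 3 5 2 1]
After op 6 (out_shuffle): [0 5 4 2 3 1]
Card 3 is at position 4.

Answer: 4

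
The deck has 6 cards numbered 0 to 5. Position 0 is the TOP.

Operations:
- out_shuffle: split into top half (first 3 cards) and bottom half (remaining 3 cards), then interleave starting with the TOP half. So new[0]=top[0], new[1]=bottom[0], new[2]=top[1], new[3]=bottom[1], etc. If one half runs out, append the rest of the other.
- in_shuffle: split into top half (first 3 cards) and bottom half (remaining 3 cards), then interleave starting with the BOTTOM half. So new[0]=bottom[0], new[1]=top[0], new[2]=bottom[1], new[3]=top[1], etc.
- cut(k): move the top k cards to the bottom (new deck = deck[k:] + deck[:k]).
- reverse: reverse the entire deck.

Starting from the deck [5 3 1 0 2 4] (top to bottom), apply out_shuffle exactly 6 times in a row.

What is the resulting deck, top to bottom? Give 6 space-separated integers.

After op 1 (out_shuffle): [5 0 3 2 1 4]
After op 2 (out_shuffle): [5 2 0 1 3 4]
After op 3 (out_shuffle): [5 1 2 3 0 4]
After op 4 (out_shuffle): [5 3 1 0 2 4]
After op 5 (out_shuffle): [5 0 3 2 1 4]
After op 6 (out_shuffle): [5 2 0 1 3 4]

Answer: 5 2 0 1 3 4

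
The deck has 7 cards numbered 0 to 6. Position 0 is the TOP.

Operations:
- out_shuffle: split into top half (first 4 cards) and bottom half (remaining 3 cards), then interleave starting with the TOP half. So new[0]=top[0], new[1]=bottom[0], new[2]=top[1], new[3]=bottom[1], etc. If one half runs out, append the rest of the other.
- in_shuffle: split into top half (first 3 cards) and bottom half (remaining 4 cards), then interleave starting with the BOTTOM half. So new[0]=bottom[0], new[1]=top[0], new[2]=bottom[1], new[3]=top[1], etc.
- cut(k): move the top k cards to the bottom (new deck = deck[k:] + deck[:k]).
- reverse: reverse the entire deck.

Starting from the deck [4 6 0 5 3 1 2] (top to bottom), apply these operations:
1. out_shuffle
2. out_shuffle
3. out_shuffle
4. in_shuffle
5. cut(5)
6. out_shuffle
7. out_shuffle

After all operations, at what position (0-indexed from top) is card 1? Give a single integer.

After op 1 (out_shuffle): [4 3 6 1 0 2 5]
After op 2 (out_shuffle): [4 0 3 2 6 5 1]
After op 3 (out_shuffle): [4 6 0 5 3 1 2]
After op 4 (in_shuffle): [5 4 3 6 1 0 2]
After op 5 (cut(5)): [0 2 5 4 3 6 1]
After op 6 (out_shuffle): [0 3 2 6 5 1 4]
After op 7 (out_shuffle): [0 5 3 1 2 4 6]
Card 1 is at position 3.

Answer: 3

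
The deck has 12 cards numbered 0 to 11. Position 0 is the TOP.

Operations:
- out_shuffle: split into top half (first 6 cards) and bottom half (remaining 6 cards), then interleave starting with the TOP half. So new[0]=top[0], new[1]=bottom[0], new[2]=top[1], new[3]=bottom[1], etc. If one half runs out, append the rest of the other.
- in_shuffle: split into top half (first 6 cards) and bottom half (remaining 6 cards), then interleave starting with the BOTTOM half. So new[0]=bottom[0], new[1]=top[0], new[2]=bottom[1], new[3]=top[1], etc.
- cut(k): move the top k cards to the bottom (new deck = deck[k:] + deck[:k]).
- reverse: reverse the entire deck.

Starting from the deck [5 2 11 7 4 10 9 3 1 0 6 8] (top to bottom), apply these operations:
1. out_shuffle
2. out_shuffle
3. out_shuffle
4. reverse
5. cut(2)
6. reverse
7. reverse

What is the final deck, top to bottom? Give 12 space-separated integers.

After op 1 (out_shuffle): [5 9 2 3 11 1 7 0 4 6 10 8]
After op 2 (out_shuffle): [5 7 9 0 2 4 3 6 11 10 1 8]
After op 3 (out_shuffle): [5 3 7 6 9 11 0 10 2 1 4 8]
After op 4 (reverse): [8 4 1 2 10 0 11 9 6 7 3 5]
After op 5 (cut(2)): [1 2 10 0 11 9 6 7 3 5 8 4]
After op 6 (reverse): [4 8 5 3 7 6 9 11 0 10 2 1]
After op 7 (reverse): [1 2 10 0 11 9 6 7 3 5 8 4]

Answer: 1 2 10 0 11 9 6 7 3 5 8 4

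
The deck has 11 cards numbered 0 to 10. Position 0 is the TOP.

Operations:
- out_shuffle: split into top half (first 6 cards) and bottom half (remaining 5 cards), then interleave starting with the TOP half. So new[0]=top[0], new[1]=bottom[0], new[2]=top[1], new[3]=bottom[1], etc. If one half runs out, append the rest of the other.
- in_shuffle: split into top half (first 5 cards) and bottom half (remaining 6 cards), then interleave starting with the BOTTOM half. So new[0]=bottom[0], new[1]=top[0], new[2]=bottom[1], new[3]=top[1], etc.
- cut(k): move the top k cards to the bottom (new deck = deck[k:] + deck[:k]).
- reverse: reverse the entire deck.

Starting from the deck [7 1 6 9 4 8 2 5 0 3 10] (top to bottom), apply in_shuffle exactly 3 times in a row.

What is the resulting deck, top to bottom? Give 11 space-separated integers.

After op 1 (in_shuffle): [8 7 2 1 5 6 0 9 3 4 10]
After op 2 (in_shuffle): [6 8 0 7 9 2 3 1 4 5 10]
After op 3 (in_shuffle): [2 6 3 8 1 0 4 7 5 9 10]

Answer: 2 6 3 8 1 0 4 7 5 9 10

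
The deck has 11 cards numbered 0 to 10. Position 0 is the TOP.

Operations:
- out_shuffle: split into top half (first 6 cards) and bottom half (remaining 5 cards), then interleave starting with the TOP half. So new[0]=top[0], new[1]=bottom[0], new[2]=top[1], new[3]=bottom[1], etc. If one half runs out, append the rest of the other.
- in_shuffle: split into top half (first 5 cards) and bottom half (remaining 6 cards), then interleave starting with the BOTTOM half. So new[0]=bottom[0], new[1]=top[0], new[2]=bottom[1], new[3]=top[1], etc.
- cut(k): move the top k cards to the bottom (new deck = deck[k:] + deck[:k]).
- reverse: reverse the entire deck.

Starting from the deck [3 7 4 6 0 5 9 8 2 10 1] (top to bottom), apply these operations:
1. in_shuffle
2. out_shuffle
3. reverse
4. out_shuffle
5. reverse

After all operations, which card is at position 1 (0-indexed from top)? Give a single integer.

After op 1 (in_shuffle): [5 3 9 7 8 4 2 6 10 0 1]
After op 2 (out_shuffle): [5 2 3 6 9 10 7 0 8 1 4]
After op 3 (reverse): [4 1 8 0 7 10 9 6 3 2 5]
After op 4 (out_shuffle): [4 9 1 6 8 3 0 2 7 5 10]
After op 5 (reverse): [10 5 7 2 0 3 8 6 1 9 4]
Position 1: card 5.

Answer: 5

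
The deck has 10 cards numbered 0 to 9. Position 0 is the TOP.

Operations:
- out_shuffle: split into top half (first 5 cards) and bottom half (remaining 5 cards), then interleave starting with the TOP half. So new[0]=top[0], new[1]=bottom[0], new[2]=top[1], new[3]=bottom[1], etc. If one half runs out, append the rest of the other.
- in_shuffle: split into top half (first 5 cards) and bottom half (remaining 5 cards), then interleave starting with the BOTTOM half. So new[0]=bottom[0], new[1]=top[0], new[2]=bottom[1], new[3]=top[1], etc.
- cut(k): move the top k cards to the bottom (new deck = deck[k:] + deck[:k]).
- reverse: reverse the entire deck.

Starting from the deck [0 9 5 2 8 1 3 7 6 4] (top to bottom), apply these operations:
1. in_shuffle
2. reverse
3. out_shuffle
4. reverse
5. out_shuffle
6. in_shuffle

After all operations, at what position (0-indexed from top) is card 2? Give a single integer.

Answer: 3

Derivation:
After op 1 (in_shuffle): [1 0 3 9 7 5 6 2 4 8]
After op 2 (reverse): [8 4 2 6 5 7 9 3 0 1]
After op 3 (out_shuffle): [8 7 4 9 2 3 6 0 5 1]
After op 4 (reverse): [1 5 0 6 3 2 9 4 7 8]
After op 5 (out_shuffle): [1 2 5 9 0 4 6 7 3 8]
After op 6 (in_shuffle): [4 1 6 2 7 5 3 9 8 0]
Card 2 is at position 3.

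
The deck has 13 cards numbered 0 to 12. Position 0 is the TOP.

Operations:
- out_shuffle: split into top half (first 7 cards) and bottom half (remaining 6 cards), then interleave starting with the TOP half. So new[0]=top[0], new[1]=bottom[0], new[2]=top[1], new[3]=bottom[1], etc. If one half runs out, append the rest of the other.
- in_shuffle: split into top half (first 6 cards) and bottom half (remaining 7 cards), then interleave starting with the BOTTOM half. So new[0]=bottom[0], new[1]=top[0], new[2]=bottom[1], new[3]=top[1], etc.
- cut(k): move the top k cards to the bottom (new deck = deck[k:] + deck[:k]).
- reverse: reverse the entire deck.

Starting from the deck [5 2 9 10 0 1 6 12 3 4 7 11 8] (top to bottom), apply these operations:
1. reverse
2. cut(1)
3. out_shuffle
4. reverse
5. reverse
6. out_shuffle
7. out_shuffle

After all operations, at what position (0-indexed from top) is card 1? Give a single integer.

After op 1 (reverse): [8 11 7 4 3 12 6 1 0 10 9 2 5]
After op 2 (cut(1)): [11 7 4 3 12 6 1 0 10 9 2 5 8]
After op 3 (out_shuffle): [11 0 7 10 4 9 3 2 12 5 6 8 1]
After op 4 (reverse): [1 8 6 5 12 2 3 9 4 10 7 0 11]
After op 5 (reverse): [11 0 7 10 4 9 3 2 12 5 6 8 1]
After op 6 (out_shuffle): [11 2 0 12 7 5 10 6 4 8 9 1 3]
After op 7 (out_shuffle): [11 6 2 4 0 8 12 9 7 1 5 3 10]
Card 1 is at position 9.

Answer: 9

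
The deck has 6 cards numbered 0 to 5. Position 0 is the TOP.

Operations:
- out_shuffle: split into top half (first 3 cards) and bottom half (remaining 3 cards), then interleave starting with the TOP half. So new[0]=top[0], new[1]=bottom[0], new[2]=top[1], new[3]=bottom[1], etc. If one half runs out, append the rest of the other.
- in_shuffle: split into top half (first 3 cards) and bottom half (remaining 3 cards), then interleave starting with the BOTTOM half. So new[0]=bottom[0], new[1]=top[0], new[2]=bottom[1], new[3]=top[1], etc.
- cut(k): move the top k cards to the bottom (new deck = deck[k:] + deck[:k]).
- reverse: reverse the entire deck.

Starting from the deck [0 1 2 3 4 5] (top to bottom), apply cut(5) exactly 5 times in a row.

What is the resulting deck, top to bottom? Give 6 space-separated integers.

Answer: 1 2 3 4 5 0

Derivation:
After op 1 (cut(5)): [5 0 1 2 3 4]
After op 2 (cut(5)): [4 5 0 1 2 3]
After op 3 (cut(5)): [3 4 5 0 1 2]
After op 4 (cut(5)): [2 3 4 5 0 1]
After op 5 (cut(5)): [1 2 3 4 5 0]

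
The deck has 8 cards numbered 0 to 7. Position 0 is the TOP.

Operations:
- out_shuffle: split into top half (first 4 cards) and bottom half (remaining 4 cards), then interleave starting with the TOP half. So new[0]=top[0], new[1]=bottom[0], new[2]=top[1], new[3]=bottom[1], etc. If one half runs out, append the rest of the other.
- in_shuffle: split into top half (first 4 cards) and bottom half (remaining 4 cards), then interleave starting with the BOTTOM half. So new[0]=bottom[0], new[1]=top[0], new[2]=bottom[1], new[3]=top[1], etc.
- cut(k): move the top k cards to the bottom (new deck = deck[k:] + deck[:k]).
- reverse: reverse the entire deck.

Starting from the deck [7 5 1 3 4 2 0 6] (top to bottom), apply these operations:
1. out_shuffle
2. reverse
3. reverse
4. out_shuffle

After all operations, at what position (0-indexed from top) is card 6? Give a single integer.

Answer: 7

Derivation:
After op 1 (out_shuffle): [7 4 5 2 1 0 3 6]
After op 2 (reverse): [6 3 0 1 2 5 4 7]
After op 3 (reverse): [7 4 5 2 1 0 3 6]
After op 4 (out_shuffle): [7 1 4 0 5 3 2 6]
Card 6 is at position 7.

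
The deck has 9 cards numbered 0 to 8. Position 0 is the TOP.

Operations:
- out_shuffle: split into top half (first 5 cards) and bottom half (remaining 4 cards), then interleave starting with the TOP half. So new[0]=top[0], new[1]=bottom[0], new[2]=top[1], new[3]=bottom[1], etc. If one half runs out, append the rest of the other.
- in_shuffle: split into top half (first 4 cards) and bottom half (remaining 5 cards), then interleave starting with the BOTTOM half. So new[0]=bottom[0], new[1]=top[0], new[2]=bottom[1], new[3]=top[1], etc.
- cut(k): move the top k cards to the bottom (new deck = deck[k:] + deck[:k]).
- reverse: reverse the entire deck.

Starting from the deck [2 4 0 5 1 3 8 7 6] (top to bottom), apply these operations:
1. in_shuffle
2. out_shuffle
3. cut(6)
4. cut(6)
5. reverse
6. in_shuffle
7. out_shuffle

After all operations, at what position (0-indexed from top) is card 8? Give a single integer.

After op 1 (in_shuffle): [1 2 3 4 8 0 7 5 6]
After op 2 (out_shuffle): [1 0 2 7 3 5 4 6 8]
After op 3 (cut(6)): [4 6 8 1 0 2 7 3 5]
After op 4 (cut(6)): [7 3 5 4 6 8 1 0 2]
After op 5 (reverse): [2 0 1 8 6 4 5 3 7]
After op 6 (in_shuffle): [6 2 4 0 5 1 3 8 7]
After op 7 (out_shuffle): [6 1 2 3 4 8 0 7 5]
Card 8 is at position 5.

Answer: 5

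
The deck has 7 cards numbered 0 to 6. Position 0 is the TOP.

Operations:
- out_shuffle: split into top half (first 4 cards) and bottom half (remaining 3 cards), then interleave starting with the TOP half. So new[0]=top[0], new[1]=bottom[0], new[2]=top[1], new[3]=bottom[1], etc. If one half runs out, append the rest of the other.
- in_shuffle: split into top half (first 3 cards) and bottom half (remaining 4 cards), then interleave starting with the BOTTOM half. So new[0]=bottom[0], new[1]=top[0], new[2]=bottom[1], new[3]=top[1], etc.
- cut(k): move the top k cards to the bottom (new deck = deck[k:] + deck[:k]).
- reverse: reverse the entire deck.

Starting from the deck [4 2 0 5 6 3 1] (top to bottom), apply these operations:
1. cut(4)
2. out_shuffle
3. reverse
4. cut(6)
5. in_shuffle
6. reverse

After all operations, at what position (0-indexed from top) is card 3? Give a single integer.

Answer: 2

Derivation:
After op 1 (cut(4)): [6 3 1 4 2 0 5]
After op 2 (out_shuffle): [6 2 3 0 1 5 4]
After op 3 (reverse): [4 5 1 0 3 2 6]
After op 4 (cut(6)): [6 4 5 1 0 3 2]
After op 5 (in_shuffle): [1 6 0 4 3 5 2]
After op 6 (reverse): [2 5 3 4 0 6 1]
Card 3 is at position 2.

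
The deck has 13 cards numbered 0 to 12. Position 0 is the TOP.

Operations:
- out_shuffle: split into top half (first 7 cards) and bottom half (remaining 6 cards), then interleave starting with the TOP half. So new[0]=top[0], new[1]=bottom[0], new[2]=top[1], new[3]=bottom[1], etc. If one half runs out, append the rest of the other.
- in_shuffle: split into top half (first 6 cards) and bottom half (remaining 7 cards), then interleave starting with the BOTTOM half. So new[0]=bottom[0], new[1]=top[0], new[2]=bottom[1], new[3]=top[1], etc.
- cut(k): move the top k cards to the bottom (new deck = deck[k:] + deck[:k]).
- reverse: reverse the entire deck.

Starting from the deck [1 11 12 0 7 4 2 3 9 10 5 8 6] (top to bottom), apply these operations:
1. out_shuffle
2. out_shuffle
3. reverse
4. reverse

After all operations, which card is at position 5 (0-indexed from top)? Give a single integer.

After op 1 (out_shuffle): [1 3 11 9 12 10 0 5 7 8 4 6 2]
After op 2 (out_shuffle): [1 5 3 7 11 8 9 4 12 6 10 2 0]
After op 3 (reverse): [0 2 10 6 12 4 9 8 11 7 3 5 1]
After op 4 (reverse): [1 5 3 7 11 8 9 4 12 6 10 2 0]
Position 5: card 8.

Answer: 8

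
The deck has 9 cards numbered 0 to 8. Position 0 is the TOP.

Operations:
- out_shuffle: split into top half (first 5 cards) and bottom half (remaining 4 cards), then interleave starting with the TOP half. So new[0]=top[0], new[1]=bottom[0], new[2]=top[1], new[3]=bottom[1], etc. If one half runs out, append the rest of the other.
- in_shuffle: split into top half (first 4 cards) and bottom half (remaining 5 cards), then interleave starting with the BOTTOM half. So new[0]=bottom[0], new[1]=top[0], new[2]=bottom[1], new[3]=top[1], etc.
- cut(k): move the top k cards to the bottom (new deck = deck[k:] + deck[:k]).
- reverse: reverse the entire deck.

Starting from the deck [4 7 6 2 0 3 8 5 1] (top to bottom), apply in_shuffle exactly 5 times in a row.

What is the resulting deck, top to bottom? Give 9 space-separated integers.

After op 1 (in_shuffle): [0 4 3 7 8 6 5 2 1]
After op 2 (in_shuffle): [8 0 6 4 5 3 2 7 1]
After op 3 (in_shuffle): [5 8 3 0 2 6 7 4 1]
After op 4 (in_shuffle): [2 5 6 8 7 3 4 0 1]
After op 5 (in_shuffle): [7 2 3 5 4 6 0 8 1]

Answer: 7 2 3 5 4 6 0 8 1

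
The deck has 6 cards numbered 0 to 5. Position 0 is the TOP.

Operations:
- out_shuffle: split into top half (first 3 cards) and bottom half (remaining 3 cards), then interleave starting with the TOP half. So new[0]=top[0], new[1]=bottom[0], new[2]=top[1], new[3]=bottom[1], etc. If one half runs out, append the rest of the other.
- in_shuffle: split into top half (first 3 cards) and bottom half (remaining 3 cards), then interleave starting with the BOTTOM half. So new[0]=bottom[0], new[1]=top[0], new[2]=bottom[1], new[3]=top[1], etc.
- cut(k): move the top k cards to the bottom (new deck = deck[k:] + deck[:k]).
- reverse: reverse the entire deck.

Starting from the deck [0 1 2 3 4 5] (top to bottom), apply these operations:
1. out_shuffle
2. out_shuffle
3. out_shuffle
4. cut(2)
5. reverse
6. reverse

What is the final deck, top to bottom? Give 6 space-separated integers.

Answer: 4 1 3 5 0 2

Derivation:
After op 1 (out_shuffle): [0 3 1 4 2 5]
After op 2 (out_shuffle): [0 4 3 2 1 5]
After op 3 (out_shuffle): [0 2 4 1 3 5]
After op 4 (cut(2)): [4 1 3 5 0 2]
After op 5 (reverse): [2 0 5 3 1 4]
After op 6 (reverse): [4 1 3 5 0 2]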